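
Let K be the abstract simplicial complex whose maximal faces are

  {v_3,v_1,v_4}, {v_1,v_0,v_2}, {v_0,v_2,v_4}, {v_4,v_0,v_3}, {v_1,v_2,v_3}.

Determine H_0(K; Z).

Order the vertices as v_0 < v_1 < v_2 < v_3 < v_4. Listing each simplex with vertices in this order, K has dimension 2 with simplices:

  0-simplices (5): [v_0], [v_1], [v_2], [v_3], [v_4]
  1-simplices (10): [v_0,v_1], [v_0,v_2], [v_0,v_3], [v_0,v_4], [v_1,v_2], [v_1,v_3], [v_1,v_4], [v_2,v_3], [v_2,v_4], [v_3,v_4]
  2-simplices (5): [v_0,v_1,v_2], [v_0,v_2,v_4], [v_0,v_3,v_4], [v_1,v_2,v_3], [v_1,v_3,v_4]

giving chain groups C_0 ≅ Z^5, C_1 ≅ Z^10, C_2 ≅ Z^5.

The boundary map ∂_1: C_1 → C_0 is given by ∂[p,q] = [q] − [p]. For instance
  ∂[v_1,v_3] = [v_3] − [v_1].
The resulting 5×10 matrix has rank 4, and its Smith normal form has invariant factors (1,1,1,1).

The boundary map ∂_2: C_2 → C_1 sends each 2-simplex [p,q,r] to [q,r] − [p,r] + [p,q]. For instance
  ∂[v_0,v_3,v_4] = [v_3,v_4] − [v_0,v_4] + [v_0,v_3],
  ∂[v_0,v_1,v_2] = [v_1,v_2] − [v_0,v_2] + [v_0,v_1].
As a 10×5 matrix over Z this has rank 5, with invariant factors (1,1,1,1,1).

Computing H_k = (kernel of ∂_k) / (image of ∂_{k+1}):

  H_0: rank C_0 − rank ∂_1 = 5 − 4 = 1, and the invariant factors of ∂_1 are all 1, so H_0 ≅ Z.

H_0 ≅ Z.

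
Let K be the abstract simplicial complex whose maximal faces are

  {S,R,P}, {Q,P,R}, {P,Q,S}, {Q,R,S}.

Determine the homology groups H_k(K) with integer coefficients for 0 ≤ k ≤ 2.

H_0 = Z,  H_1 = 0,  H_2 = Z.

Fix the vertex order P < Q < R < S and write every simplex with vertices in increasing order. Then dim K = 2 and the simplices of K are:

  0-simplices (4): P, Q, R, S
  1-simplices (6): PQ, PR, PS, QR, QS, RS
  2-simplices (4): PQR, PQS, PRS, QRS

so the chain groups are C_0 ≅ Z^4, C_1 ≅ Z^6, C_2 ≅ Z^4.

Boundary ∂_1: C_1 → C_0 is given by ∂[p,q] = [q] − [p]. For instance
  ∂RS = S − R.
The 4×6 boundary matrix has rank 3 and Smith normal form diag(1,1,1).

∂_2: C_2 → C_1 acts by ∂[p,q,r] = [q,r] − [p,r] + [p,q]. For instance
  ∂QRS = RS − QS + QR,
  ∂PRS = RS − PS + PR.
The 6×4 boundary matrix has rank 3 and Smith normal form diag(1,1,1).

Reading off H_k = ker ∂_k / im ∂_{k+1}:

  H_0: rank C_0 − rank ∂_1 = 4 − 3 = 1, and the invariant factors of ∂_1 are all 1, so H_0 ≅ Z.
  H_1: rank ker ∂_1 − rank ∂_2 = (6 − 3) − 3 = 0, and the invariant factors of ∂_2 are all 1, so H_1 ≅ 0.
  H_2: rank ker ∂_2 − rank ∂_3 = (4 − 3) − 0 = 1, and there is no ∂_3, so H_2 ≅ Z.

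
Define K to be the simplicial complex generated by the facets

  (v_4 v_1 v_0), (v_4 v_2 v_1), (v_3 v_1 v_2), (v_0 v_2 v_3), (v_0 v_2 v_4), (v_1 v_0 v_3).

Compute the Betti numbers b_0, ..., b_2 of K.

K has 5 vertices, 9 edges, 6 triangles.
rank ∂_0 = 0, rank ∂_1 = 4 ⇒ b_0 = 5 − 0 − 4 = 1; all invariant factors of ∂_1 are 1 so no torsion. So H_0 ≅ Z.
rank ∂_1 = 4, rank ∂_2 = 5 ⇒ b_1 = 9 − 4 − 5 = 0; all invariant factors of ∂_2 are 1 so no torsion. So H_1 ≅ 0.
rank ∂_2 = 5, rank ∂_3 = 0 ⇒ b_2 = 6 − 5 − 0 = 1. So H_2 ≅ Z.

b_0 = 1, b_1 = 0, b_2 = 1.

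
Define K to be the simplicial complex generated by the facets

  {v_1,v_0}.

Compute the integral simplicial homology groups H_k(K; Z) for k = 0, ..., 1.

H_0 = Z,  H_1 = 0.

Take the total order v_0 < v_1 on the vertex set. Then K (dimension 1) consists of the simplices:

  0-simplices (2): [v_0], [v_1]
  1-simplices (1): [v_0,v_1]

giving chain groups C_0 ≅ Z^2, C_1 ≅ Z^1.

∂_1: C_1 → C_0 maps an edge to its endpoints' difference, ∂[p,q] = q − p.
The 2×1 boundary matrix has rank 1 and Smith normal form diag(1).

Computing H_k = (kernel of ∂_k) / (image of ∂_{k+1}):

  H_0: rank C_0 − rank ∂_1 = 2 − 1 = 1, and the invariant factors of ∂_1 are all 1, so H_0 ≅ Z.
  H_1: rank ker ∂_1 − rank ∂_2 = (1 − 1) − 0 = 0, and there is no ∂_2, so H_1 ≅ 0.

(K is a triangulation of the 1-simplex.)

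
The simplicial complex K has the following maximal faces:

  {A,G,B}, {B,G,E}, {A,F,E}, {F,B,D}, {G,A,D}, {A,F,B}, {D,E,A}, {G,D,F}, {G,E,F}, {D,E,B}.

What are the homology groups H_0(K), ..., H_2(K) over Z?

Order the vertices as A < B < D < E < F < G. Listing each simplex with vertices in this order, K has dimension 2 with simplices:

  0-simplices (6): A, B, D, E, F, G
  1-simplices (15): AB, AD, AE, AF, AG, BD, BE, BF, BG, DE, DF, DG, EF, EG, FG
  2-simplices (10): ABF, ABG, ADE, ADG, AEF, BDE, BDF, BEG, DFG, EFG

giving chain groups C_0 ≅ Z^6, C_1 ≅ Z^15, C_2 ≅ Z^10.

Boundary ∂_1: C_1 → C_0 sends each edge [p,q] (with p < q) to q − p. For instance
  ∂BD = D − B.
As a 6×15 matrix over Z this has rank 5, with invariant factors (1,1,1,1,1).

The boundary map ∂_2: C_2 → C_1 maps a triangle to the signed sum of its edges. For instance
  ∂AEF = EF − AF + AE,
  ∂DFG = FG − DG + DF.
This gives a 15×10 integer matrix of rank 10; reducing to Smith normal form yields diagonal entries (1,1,1,1,1,1,1,1,1,2).

From H_k ≅ ker(∂_k) / im(∂_{k+1}) we obtain:

  H_0: rank C_0 − rank ∂_1 = 6 − 5 = 1, and the invariant factors of ∂_1 are all 1, so H_0 ≅ Z.
  H_1: rank ker ∂_1 − rank ∂_2 = (15 − 5) − 10 = 0, and ∂_2 has invariant factor 2 > 1, so H_1 ≅ Z/2Z.
  H_2: rank ker ∂_2 − rank ∂_3 = (10 − 10) − 0 = 0, and there is no ∂_3, so H_2 ≅ 0.

H_0 ≅ Z,  H_1 ≅ Z/2Z,  H_2 = 0.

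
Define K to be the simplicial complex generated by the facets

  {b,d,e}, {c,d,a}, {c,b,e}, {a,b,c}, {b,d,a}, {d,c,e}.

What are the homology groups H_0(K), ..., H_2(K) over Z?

Order the vertices as a < b < c < d < e. Listing each simplex with vertices in this order, K has dimension 2 with simplices:

  0-simplices (5): a, b, c, d, e
  1-simplices (9): ab, ac, ad, bc, bd, be, cd, ce, de
  2-simplices (6): abc, abd, acd, bce, bde, cde

so the chain groups are C_0 ≅ Z^5, C_1 ≅ Z^9, C_2 ≅ Z^6.

Boundary ∂_1: C_1 → C_0 is given by ∂[p,q] = [q] − [p].
This gives a 5×9 integer matrix of rank 4; reducing to Smith normal form yields diagonal entries (1,1,1,1).

Boundary ∂_2: C_2 → C_1 maps a triangle to the signed sum of its edges. For instance
  ∂abd = bd − ad + ab,
  ∂bce = ce − be + bc.
This gives a 9×6 integer matrix of rank 5; reducing to Smith normal form yields diagonal entries (1,1,1,1,1).

Computing H_k = (kernel of ∂_k) / (image of ∂_{k+1}):

  H_0: rank C_0 − rank ∂_1 = 5 − 4 = 1, and the invariant factors of ∂_1 are all 1, so H_0 ≅ Z.
  H_1: rank ker ∂_1 − rank ∂_2 = (9 − 4) − 5 = 0, and the invariant factors of ∂_2 are all 1, so H_1 ≅ 0.
  H_2: rank ker ∂_2 − rank ∂_3 = (6 − 5) − 0 = 1, and there is no ∂_3, so H_2 ≅ Z.

H_0 = Z,  H_1 = 0,  H_2 = Z.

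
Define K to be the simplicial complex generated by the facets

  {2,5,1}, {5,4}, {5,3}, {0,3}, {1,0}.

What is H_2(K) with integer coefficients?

H_2 = 0.

We work with the vertex ordering 0 < 1 < 2 < 3 < 4 < 5. The simplices of K, each written with vertices in increasing order, are:

  0-simplices (6): [0], [1], [2], [3], [4], [5]
  1-simplices (7): [0,1], [0,3], [1,2], [1,5], [2,5], [3,5], [4,5]
  2-simplices (1): [1,2,5]

giving chain groups C_0 ≅ Z^6, C_1 ≅ Z^7, C_2 ≅ Z^1.

Boundary ∂_1: C_1 → C_0 is given by ∂[p,q] = [q] − [p]. For instance
  ∂[0,3] = [3] − [0].
The 6×7 boundary matrix has rank 5 and Smith normal form diag(1,1,1,1,1).

∂_2: C_2 → C_1 sends each 2-simplex [p,q,r] to [q,r] − [p,r] + [p,q]. For instance
  ∂[1,2,5] = [2,5] − [1,5] + [1,2].
This gives a 7×1 integer matrix of rank 1; reducing to Smith normal form yields diagonal entries (1).

From H_k ≅ ker(∂_k) / im(∂_{k+1}) we obtain:

  H_2: rank ker ∂_2 − rank ∂_3 = (1 − 1) − 0 = 0, and there is no ∂_3, so H_2 ≅ 0.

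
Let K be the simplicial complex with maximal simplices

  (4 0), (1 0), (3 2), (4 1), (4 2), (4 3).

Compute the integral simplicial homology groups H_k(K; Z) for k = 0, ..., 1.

H_0 = Z,  H_1 = Z^2.

K has 5 vertices, 6 edges.
rank ∂_0 = 0, rank ∂_1 = 4 ⇒ b_0 = 5 − 0 − 4 = 1; all invariant factors of ∂_1 are 1 so no torsion. So H_0 ≅ Z.
rank ∂_1 = 4, rank ∂_2 = 0 ⇒ b_1 = 6 − 4 − 0 = 2. So H_1 ≅ Z^2.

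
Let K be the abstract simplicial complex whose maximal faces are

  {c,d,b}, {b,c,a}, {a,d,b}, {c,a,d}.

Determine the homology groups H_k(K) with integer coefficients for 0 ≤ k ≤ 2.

H_0 = Z,  H_1 = 0,  H_2 = Z.

K has 4 vertices, 6 edges, 4 triangles.
rank ∂_0 = 0, rank ∂_1 = 3 ⇒ b_0 = 4 − 0 − 3 = 1; all invariant factors of ∂_1 are 1 so no torsion. So H_0 ≅ Z.
rank ∂_1 = 3, rank ∂_2 = 3 ⇒ b_1 = 6 − 3 − 3 = 0; all invariant factors of ∂_2 are 1 so no torsion. So H_1 ≅ 0.
rank ∂_2 = 3, rank ∂_3 = 0 ⇒ b_2 = 4 − 3 − 0 = 1. So H_2 ≅ Z.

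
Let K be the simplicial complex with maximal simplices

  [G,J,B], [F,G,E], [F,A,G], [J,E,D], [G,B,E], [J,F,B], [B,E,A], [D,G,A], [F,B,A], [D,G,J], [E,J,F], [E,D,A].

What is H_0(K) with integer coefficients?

We work with the vertex ordering A < B < D < E < F < G < J. The simplices of K, each written with vertices in increasing order, are:

  0-simplices (7): A, B, D, E, F, G, J
  1-simplices (18): AB, AD, AE, AF, AG, BE, BF, BG, BJ, DE, DG, DJ, EF, EG, EJ, FG, FJ, GJ
  2-simplices (12): ABE, ABF, ADE, ADG, AFG, BEG, BFJ, BGJ, DEJ, DGJ, EFG, EFJ

Hence C_0 ≅ Z^7, C_1 ≅ Z^18, C_2 ≅ Z^12.

The boundary map ∂_1: C_1 → C_0 maps an edge to its endpoints' difference, ∂[p,q] = q − p.
As a 7×18 matrix over Z this has rank 6, with invariant factors (1,1,1,1,1,1).

Boundary ∂_2: C_2 → C_1 maps a triangle to the signed sum of its edges. For instance
  ∂AFG = FG − AG + AF,
  ∂EFG = FG − EG + EF.
The resulting 18×12 matrix has rank 12, and its Smith normal form has invariant factors (1,1,1,1,1,1,1,1,1,1,1,2).

From H_k ≅ ker(∂_k) / im(∂_{k+1}) we obtain:

  H_0: rank C_0 − rank ∂_1 = 7 − 6 = 1, and the invariant factors of ∂_1 are all 1, so H_0 = Z.

H_0 = Z.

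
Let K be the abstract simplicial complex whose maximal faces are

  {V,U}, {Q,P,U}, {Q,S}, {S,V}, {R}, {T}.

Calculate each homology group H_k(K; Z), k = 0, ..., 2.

H_0 = Z^3,  H_1 = Z,  H_2 = 0.

Order the vertices as P < Q < R < S < T < U < V. Listing each simplex with vertices in this order, K has dimension 2 with simplices:

  0-simplices (7): P, Q, R, S, T, U, V
  1-simplices (6): PQ, PU, QS, QU, SV, UV
  2-simplices (1): PQU

Hence C_0 ≅ Z^7, C_1 ≅ Z^6, C_2 ≅ Z^1.

The boundary map ∂_1: C_1 → C_0 maps an edge to its endpoints' difference, ∂[p,q] = q − p. For instance
  ∂QS = S − Q.
The resulting 7×6 matrix has rank 4, and its Smith normal form has invariant factors (1,1,1,1).

∂_2: C_2 → C_1 sends each 2-simplex [p,q,r] to [q,r] − [p,r] + [p,q]. For instance
  ∂PQU = QU − PU + PQ.
The resulting 6×1 matrix has rank 1, and its Smith normal form has invariant factors (1).

Now H_k = ker ∂_k / im ∂_{k+1}, so:

  H_0: rank C_0 − rank ∂_1 = 7 − 4 = 3, and the invariant factors of ∂_1 are all 1, so H_0 ≅ Z^3.
  H_1: rank ker ∂_1 − rank ∂_2 = (6 − 4) − 1 = 1, and the invariant factors of ∂_2 are all 1, so H_1 ≅ Z.
  H_2: rank ker ∂_2 − rank ∂_3 = (1 − 1) − 0 = 0, and there is no ∂_3, so H_2 ≅ 0.

As a check, the Euler characteristic is 7 − 6 + 1 = 2, which agrees with 3 − 1 + 0 = 2.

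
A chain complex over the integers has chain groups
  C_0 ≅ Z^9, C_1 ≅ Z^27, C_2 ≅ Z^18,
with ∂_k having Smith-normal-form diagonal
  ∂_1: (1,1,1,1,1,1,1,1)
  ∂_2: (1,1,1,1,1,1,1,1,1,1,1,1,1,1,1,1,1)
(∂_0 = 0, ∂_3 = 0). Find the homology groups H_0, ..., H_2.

H_0: b_0 = 9 − 0 − 8 = 1; torsion from ∂_1 factors > 1: none. So H_0 = Z.
H_1: b_1 = 27 − 8 − 17 = 2; torsion from ∂_2 factors > 1: none. So H_1 = Z^2.
H_2: b_2 = 18 − 17 − 0 = 1; torsion from ∂_3 factors > 1: none. So H_2 = Z.

H_0 = Z,  H_1 = Z^2,  H_2 = Z.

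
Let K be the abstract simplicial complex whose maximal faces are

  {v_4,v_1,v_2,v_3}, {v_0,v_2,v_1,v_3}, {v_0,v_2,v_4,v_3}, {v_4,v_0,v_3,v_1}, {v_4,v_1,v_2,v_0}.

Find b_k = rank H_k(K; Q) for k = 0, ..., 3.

Order the vertices as v_0 < v_1 < v_2 < v_3 < v_4. Listing each simplex with vertices in this order, K has dimension 3 with simplices:

  0-simplices (5): [v_0], [v_1], [v_2], [v_3], [v_4]
  1-simplices (10): [v_0,v_1], [v_0,v_2], [v_0,v_3], [v_0,v_4], [v_1,v_2], [v_1,v_3], [v_1,v_4], [v_2,v_3], [v_2,v_4], [v_3,v_4]
  2-simplices (10): [v_0,v_1,v_2], [v_0,v_1,v_3], [v_0,v_1,v_4], [v_0,v_2,v_3], [v_0,v_2,v_4], [v_0,v_3,v_4], [v_1,v_2,v_3], [v_1,v_2,v_4], [v_1,v_3,v_4], [v_2,v_3,v_4]
  3-simplices (5): [v_0,v_1,v_2,v_3], [v_0,v_1,v_2,v_4], [v_0,v_1,v_3,v_4], [v_0,v_2,v_3,v_4], [v_1,v_2,v_3,v_4]

so the chain groups are C_0 ≅ Z^5, C_1 ≅ Z^10, C_2 ≅ Z^10, C_3 ≅ Z^5.

The boundary map ∂_1: C_1 → C_0 is given by ∂[p,q] = [q] − [p]. For instance
  ∂[v_1,v_3] = [v_3] − [v_1].
This gives a 5×10 integer matrix of rank 4; reducing to Smith normal form yields diagonal entries (1,1,1,1).

∂_2: C_2 → C_1 sends each 2-simplex [p,q,r] to [q,r] − [p,r] + [p,q]. For instance
  ∂[v_0,v_2,v_3] = [v_2,v_3] − [v_0,v_3] + [v_0,v_2],
  ∂[v_1,v_3,v_4] = [v_3,v_4] − [v_1,v_4] + [v_1,v_3].
The 10×10 boundary matrix has rank 6 and Smith normal form diag(1,1,1,1,1,1).

Boundary ∂_3: C_3 → C_2 sends each 3-simplex σ to the alternating sum Σ_i (−1)^i (σ with its i-th vertex removed). For instance
  ∂[v_0,v_2,v_3,v_4] = [v_2,v_3,v_4] − [v_0,v_3,v_4] + [v_0,v_2,v_4] − [v_0,v_2,v_3],
  ∂[v_1,v_2,v_3,v_4] = [v_2,v_3,v_4] − [v_1,v_3,v_4] + [v_1,v_2,v_4] − [v_1,v_2,v_3].
The resulting 10×5 matrix has rank 4, and its Smith normal form has invariant factors (1,1,1,1).

Now H_k = ker ∂_k / im ∂_{k+1}, so:

  H_0: rank C_0 − rank ∂_1 = 5 − 4 = 1, and the invariant factors of ∂_1 are all 1, so H_0 = Z.
  H_1: rank ker ∂_1 − rank ∂_2 = (10 − 4) − 6 = 0, and the invariant factors of ∂_2 are all 1, so H_1 = 0.
  H_2: rank ker ∂_2 − rank ∂_3 = (10 − 6) − 4 = 0, and the invariant factors of ∂_3 are all 1, so H_2 = 0.
  H_3: rank ker ∂_3 − rank ∂_4 = (5 − 4) − 0 = 1, and there is no ∂_4, so H_3 = Z.

Hence the Betti numbers are b_0 = 1, b_1 = 0, b_2 = 0, b_3 = 1.

b_0 = 1, b_1 = 0, b_2 = 0, b_3 = 1.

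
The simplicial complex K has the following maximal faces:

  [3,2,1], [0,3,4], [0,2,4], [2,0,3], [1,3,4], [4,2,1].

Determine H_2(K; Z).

H_2 ≅ Z.

Take the total order 0 < 1 < 2 < 3 < 4 on the vertex set. Then K (dimension 2) consists of the simplices:

  0-simplices (5): [0], [1], [2], [3], [4]
  1-simplices (9): [0,2], [0,3], [0,4], [1,2], [1,3], [1,4], [2,3], [2,4], [3,4]
  2-simplices (6): [0,2,3], [0,2,4], [0,3,4], [1,2,3], [1,2,4], [1,3,4]

so the chain groups are C_0 ≅ Z^5, C_1 ≅ Z^9, C_2 ≅ Z^6.

Boundary ∂_1: C_1 → C_0 is given by ∂[p,q] = [q] − [p].
The 5×9 boundary matrix has rank 4 and Smith normal form diag(1,1,1,1).

∂_2: C_2 → C_1 maps a triangle to the signed sum of its edges. For instance
  ∂[1,3,4] = [3,4] − [1,4] + [1,3],
  ∂[1,2,4] = [2,4] − [1,4] + [1,2].
As a 9×6 matrix over Z this has rank 5, with invariant factors (1,1,1,1,1).

Computing H_k = (kernel of ∂_k) / (image of ∂_{k+1}):

  H_2: rank ker ∂_2 − rank ∂_3 = (6 − 5) − 0 = 1, and there is no ∂_3, so H_2 = Z.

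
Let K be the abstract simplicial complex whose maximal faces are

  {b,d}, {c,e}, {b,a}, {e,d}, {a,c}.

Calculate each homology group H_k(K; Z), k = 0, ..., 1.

H_0 ≅ Z,  H_1 ≅ Z.

Take the total order a < b < c < d < e on the vertex set. Then K (dimension 1) consists of the simplices:

  0-simplices (5): a, b, c, d, e
  1-simplices (5): ab, ac, bd, ce, de

so the chain groups are C_0 ≅ Z^5, C_1 ≅ Z^5.

Boundary ∂_1: C_1 → C_0 is given by ∂[p,q] = [q] − [p].
As a 5×5 matrix over Z this has rank 4, with invariant factors (1,1,1,1).

Computing H_k = (kernel of ∂_k) / (image of ∂_{k+1}):

  H_0: rank C_0 − rank ∂_1 = 5 − 4 = 1, and the invariant factors of ∂_1 are all 1, so H_0 ≅ Z.
  H_1: rank ker ∂_1 − rank ∂_2 = (5 − 4) − 0 = 1, and there is no ∂_2, so H_1 ≅ Z.

As a check, the Euler characteristic is 5 − 5 = 0, which agrees with 1 − 1 = 0.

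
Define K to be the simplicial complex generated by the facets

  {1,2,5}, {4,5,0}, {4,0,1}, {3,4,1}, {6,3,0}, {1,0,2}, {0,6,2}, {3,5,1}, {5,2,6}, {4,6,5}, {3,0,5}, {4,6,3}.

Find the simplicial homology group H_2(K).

H_2 = 0.

Fix the vertex order 0 < 1 < 2 < 3 < 4 < 5 < 6 and write every simplex with vertices in increasing order. Then dim K = 2 and the simplices of K are:

  0-simplices (7): [0], [1], [2], [3], [4], [5], [6]
  1-simplices (18): [0,1], [0,2], [0,3], [0,4], [0,5], [0,6], [1,2], [1,3], [1,4], [1,5], [2,5], [2,6], [3,4], [3,5], [3,6], [4,5], [4,6], [5,6]
  2-simplices (12): [0,1,2], [0,1,4], [0,2,6], [0,3,5], [0,3,6], [0,4,5], [1,2,5], [1,3,4], [1,3,5], [2,5,6], [3,4,6], [4,5,6]

Hence C_0 ≅ Z^7, C_1 ≅ Z^18, C_2 ≅ Z^12.

Boundary ∂_1: C_1 → C_0 is given by ∂[p,q] = [q] − [p]. For instance
  ∂[2,6] = [6] − [2].
The resulting 7×18 matrix has rank 6, and its Smith normal form has invariant factors (1,1,1,1,1,1).

The boundary map ∂_2: C_2 → C_1 sends each 2-simplex [p,q,r] to [q,r] − [p,r] + [p,q]. For instance
  ∂[2,5,6] = [5,6] − [2,6] + [2,5],
  ∂[3,4,6] = [4,6] − [3,6] + [3,4].
This gives a 18×12 integer matrix of rank 12; reducing to Smith normal form yields diagonal entries (1,1,1,1,1,1,1,1,1,1,1,2).

Now H_k = ker ∂_k / im ∂_{k+1}, so:

  H_2: rank ker ∂_2 − rank ∂_3 = (12 − 12) − 0 = 0, and there is no ∂_3, so H_2 = 0.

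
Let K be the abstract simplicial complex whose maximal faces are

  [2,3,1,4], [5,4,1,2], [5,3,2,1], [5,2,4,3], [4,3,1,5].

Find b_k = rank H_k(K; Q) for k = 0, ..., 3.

K has 5 vertices, 10 edges, 10 triangles, 5 3-simplices.
rank ∂_0 = 0, rank ∂_1 = 4 ⇒ b_0 = 5 − 0 − 4 = 1; all invariant factors of ∂_1 are 1 so no torsion. So H_0 = Z.
rank ∂_1 = 4, rank ∂_2 = 6 ⇒ b_1 = 10 − 4 − 6 = 0; all invariant factors of ∂_2 are 1 so no torsion. So H_1 = 0.
rank ∂_2 = 6, rank ∂_3 = 4 ⇒ b_2 = 10 − 6 − 4 = 0; all invariant factors of ∂_3 are 1 so no torsion. So H_2 = 0.
rank ∂_3 = 4, rank ∂_4 = 0 ⇒ b_3 = 5 − 4 − 0 = 1. So H_3 = Z.

b_0 = 1, b_1 = 0, b_2 = 0, b_3 = 1.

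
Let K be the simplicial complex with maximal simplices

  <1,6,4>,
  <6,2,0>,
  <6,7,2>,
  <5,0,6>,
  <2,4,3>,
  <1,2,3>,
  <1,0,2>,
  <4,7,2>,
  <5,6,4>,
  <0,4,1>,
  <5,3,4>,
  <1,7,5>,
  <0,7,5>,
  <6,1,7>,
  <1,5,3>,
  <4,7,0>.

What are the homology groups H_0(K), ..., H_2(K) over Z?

Order the vertices as 0 < 1 < 2 < 3 < 4 < 5 < 6 < 7. Listing each simplex with vertices in this order, K has dimension 2 with simplices:

  0-simplices (8): [0], [1], [2], [3], [4], [5], [6], [7]
  1-simplices (24): (24 of them)
  2-simplices (16): [0,1,2], [0,1,4], [0,2,6], [0,4,7], [0,5,6], [0,5,7], [1,2,3], [1,3,5], [1,4,6], [1,5,7], [1,6,7], [2,3,4], [2,4,7], [2,6,7], [3,4,5], [4,5,6]

giving chain groups C_0 ≅ Z^8, C_1 ≅ Z^24, C_2 ≅ Z^16.

∂_1: C_1 → C_0 maps an edge to its endpoints' difference, ∂[p,q] = q − p. For instance
  ∂[3,5] = [5] − [3].
The resulting 8×24 matrix has rank 7, and its Smith normal form has invariant factors (1,1,1,1,1,1,1).

Boundary ∂_2: C_2 → C_1 acts by ∂[p,q,r] = [q,r] − [p,r] + [p,q]. For instance
  ∂[0,5,6] = [5,6] − [0,6] + [0,5],
  ∂[2,6,7] = [6,7] − [2,7] + [2,6].
As a 24×16 matrix over Z this has rank 15, with invariant factors (1,1,1,1,1,1,1,1,1,1,1,1,1,1,1).

Reading off H_k = ker ∂_k / im ∂_{k+1}:

  H_0: rank C_0 − rank ∂_1 = 8 − 7 = 1, and the invariant factors of ∂_1 are all 1, so H_0 = Z.
  H_1: rank ker ∂_1 − rank ∂_2 = (24 − 7) − 15 = 2, and the invariant factors of ∂_2 are all 1, so H_1 = Z^2.
  H_2: rank ker ∂_2 − rank ∂_3 = (16 − 15) − 0 = 1, and there is no ∂_3, so H_2 = Z.

As a check, the Euler characteristic is 8 − 24 + 16 = 0, which agrees with 1 − 2 + 1 = 0.

H_0 = Z,  H_1 = Z^2,  H_2 = Z.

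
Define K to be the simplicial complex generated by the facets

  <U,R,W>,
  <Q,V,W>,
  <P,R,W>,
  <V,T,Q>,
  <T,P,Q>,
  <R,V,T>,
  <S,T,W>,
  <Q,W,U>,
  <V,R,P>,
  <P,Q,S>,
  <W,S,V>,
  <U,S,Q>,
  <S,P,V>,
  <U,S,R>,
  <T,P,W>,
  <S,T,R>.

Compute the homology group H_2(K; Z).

H_2 = Z.

Fix the vertex order P < Q < R < S < T < U < V < W and write every simplex with vertices in increasing order. Then dim K = 2 and the simplices of K are:

  0-simplices (8): P, Q, R, S, T, U, V, W
  1-simplices (24): PQ, PR, PS, PT, PV, PW, QS, QT, QU, QV, QW, RS, RT, RU, RV, RW, ST, SU, SV, SW, TV, TW, UW, VW
  2-simplices (16): PQS, PQT, PRV, PRW, PSV, PTW, QSU, QTV, QUW, QVW, RST, RSU, RTV, RUW, STW, SVW

Hence C_0 ≅ Z^8, C_1 ≅ Z^24, C_2 ≅ Z^16.

The boundary map ∂_1: C_1 → C_0 is given by ∂[p,q] = [q] − [p]. For instance
  ∂SW = W − S.
The 8×24 boundary matrix has rank 7 and Smith normal form diag(1,1,1,1,1,1,1).

∂_2: C_2 → C_1 maps a triangle to the signed sum of its edges. For instance
  ∂PTW = TW − PW + PT,
  ∂RST = ST − RT + RS.
The resulting 24×16 matrix has rank 15, and its Smith normal form has invariant factors (1,1,1,1,1,1,1,1,1,1,1,1,1,1,1).

Computing H_k = (kernel of ∂_k) / (image of ∂_{k+1}):

  H_2: rank ker ∂_2 − rank ∂_3 = (16 − 15) − 0 = 1, and there is no ∂_3, so H_2 = Z.

(K is a triangulation of the torus T^2.)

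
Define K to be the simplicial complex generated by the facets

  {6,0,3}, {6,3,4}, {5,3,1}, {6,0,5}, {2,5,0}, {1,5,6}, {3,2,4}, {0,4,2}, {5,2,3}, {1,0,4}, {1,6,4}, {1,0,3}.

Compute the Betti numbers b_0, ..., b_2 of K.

b_0 = 1, b_1 = 0, b_2 = 0.

Fix the vertex order 0 < 1 < 2 < 3 < 4 < 5 < 6 and write every simplex with vertices in increasing order. Then dim K = 2 and the simplices of K are:

  0-simplices (7): [0], [1], [2], [3], [4], [5], [6]
  1-simplices (18): [0,1], [0,2], [0,3], [0,4], [0,5], [0,6], [1,3], [1,4], [1,5], [1,6], [2,3], [2,4], [2,5], [3,4], [3,5], [3,6], [4,6], [5,6]
  2-simplices (12): [0,1,3], [0,1,4], [0,2,4], [0,2,5], [0,3,6], [0,5,6], [1,3,5], [1,4,6], [1,5,6], [2,3,4], [2,3,5], [3,4,6]

giving chain groups C_0 ≅ Z^7, C_1 ≅ Z^18, C_2 ≅ Z^12.

The boundary map ∂_1: C_1 → C_0 maps an edge to its endpoints' difference, ∂[p,q] = q − p.
The 7×18 boundary matrix has rank 6 and Smith normal form diag(1,1,1,1,1,1).

The boundary map ∂_2: C_2 → C_1 sends each 2-simplex [p,q,r] to [q,r] − [p,r] + [p,q]. For instance
  ∂[0,3,6] = [3,6] − [0,6] + [0,3],
  ∂[3,4,6] = [4,6] − [3,6] + [3,4].
This gives a 18×12 integer matrix of rank 12; reducing to Smith normal form yields diagonal entries (1,1,1,1,1,1,1,1,1,1,1,2).

Now H_k = ker ∂_k / im ∂_{k+1}, so:

  H_0: rank C_0 − rank ∂_1 = 7 − 6 = 1, and the invariant factors of ∂_1 are all 1, so H_0 ≅ Z.
  H_1: rank ker ∂_1 − rank ∂_2 = (18 − 6) − 12 = 0, and ∂_2 has invariant factor 2 > 1, so H_1 ≅ Z_2.
  H_2: rank ker ∂_2 − rank ∂_3 = (12 − 12) − 0 = 0, and there is no ∂_3, so H_2 ≅ 0.

Hence the Betti numbers are b_0 = 1, b_1 = 0, b_2 = 0.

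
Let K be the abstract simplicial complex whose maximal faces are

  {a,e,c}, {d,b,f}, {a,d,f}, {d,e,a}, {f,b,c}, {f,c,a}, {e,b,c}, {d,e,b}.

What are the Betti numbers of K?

b_0 = 1, b_1 = 0, b_2 = 1.

Take the total order a < b < c < d < e < f on the vertex set. Then K (dimension 2) consists of the simplices:

  0-simplices (6): a, b, c, d, e, f
  1-simplices (12): ac, ad, ae, af, bc, bd, be, bf, ce, cf, de, df
  2-simplices (8): ace, acf, ade, adf, bce, bcf, bde, bdf

so the chain groups are C_0 ≅ Z^6, C_1 ≅ Z^12, C_2 ≅ Z^8.

∂_1: C_1 → C_0 sends each edge [p,q] (with p < q) to q − p. For instance
  ∂bf = f − b.
The 6×12 boundary matrix has rank 5 and Smith normal form diag(1,1,1,1,1).

∂_2: C_2 → C_1 sends each 2-simplex [p,q,r] to [q,r] − [p,r] + [p,q]. For instance
  ∂adf = df − af + ad,
  ∂bdf = df − bf + bd.
The resulting 12×8 matrix has rank 7, and its Smith normal form has invariant factors (1,1,1,1,1,1,1).

From H_k ≅ ker(∂_k) / im(∂_{k+1}) we obtain:

  H_0: rank C_0 − rank ∂_1 = 6 − 5 = 1, and the invariant factors of ∂_1 are all 1, so H_0 ≅ Z.
  H_1: rank ker ∂_1 − rank ∂_2 = (12 − 5) − 7 = 0, and the invariant factors of ∂_2 are all 1, so H_1 ≅ 0.
  H_2: rank ker ∂_2 − rank ∂_3 = (8 − 7) − 0 = 1, and there is no ∂_3, so H_2 ≅ Z.

As a check, the Euler characteristic is 6 − 12 + 8 = 2, which agrees with 1 − 0 + 1 = 2.
(K is a triangulation of the 2-sphere S^2.)

Hence the Betti numbers are b_0 = 1, b_1 = 0, b_2 = 1.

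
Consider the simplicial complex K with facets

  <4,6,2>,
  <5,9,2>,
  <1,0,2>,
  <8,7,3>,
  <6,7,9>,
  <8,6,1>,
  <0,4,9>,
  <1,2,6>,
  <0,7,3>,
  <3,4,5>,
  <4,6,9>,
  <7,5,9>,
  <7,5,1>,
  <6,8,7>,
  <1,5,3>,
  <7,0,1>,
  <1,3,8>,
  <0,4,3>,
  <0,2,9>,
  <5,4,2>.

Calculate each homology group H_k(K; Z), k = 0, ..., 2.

Order the vertices as 0 < 1 < 2 < 3 < 4 < 5 < 6 < 7 < 8 < 9. Listing each simplex with vertices in this order, K has dimension 2 with simplices:

  0-simplices (10): [0], [1], [2], [3], [4], [5], [6], [7], [8], [9]
  1-simplices (30): (30 of them)
  2-simplices (20): (20 of them)

so the chain groups are C_0 ≅ Z^10, C_1 ≅ Z^30, C_2 ≅ Z^20.

The boundary map ∂_1: C_1 → C_0 maps an edge to its endpoints' difference, ∂[p,q] = q − p.
The resulting 10×30 matrix has rank 9, and its Smith normal form has invariant factors (1,1,1,1,1,1,1,1,1).

Boundary ∂_2: C_2 → C_1 maps a triangle to the signed sum of its edges. For instance
  ∂[2,4,5] = [4,5] − [2,5] + [2,4],
  ∂[0,4,9] = [4,9] − [0,9] + [0,4].
The 30×20 boundary matrix has rank 20 and Smith normal form diag(1,1,1,1,1,1,1,1,1,1,1,1,1,1,1,1,1,1,1,2).

Computing H_k = (kernel of ∂_k) / (image of ∂_{k+1}):

  H_0: rank C_0 − rank ∂_1 = 10 − 9 = 1, and the invariant factors of ∂_1 are all 1, so H_0 = Z.
  H_1: rank ker ∂_1 − rank ∂_2 = (30 − 9) − 20 = 1, and ∂_2 has invariant factor 2 > 1, so H_1 = Z ⊕ Z/2Z.
  H_2: rank ker ∂_2 − rank ∂_3 = (20 − 20) − 0 = 0, and there is no ∂_3, so H_2 = 0.

As a check, the Euler characteristic is 10 − 30 + 20 = 0, which agrees with 1 − 1 + 0 = 0.

H_0 = Z,  H_1 = Z ⊕ Z/2Z,  H_2 = 0.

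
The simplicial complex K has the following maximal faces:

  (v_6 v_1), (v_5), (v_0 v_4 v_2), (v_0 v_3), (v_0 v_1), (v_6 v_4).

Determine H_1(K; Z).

Order the vertices as v_0 < v_1 < v_2 < v_3 < v_4 < v_5 < v_6. Listing each simplex with vertices in this order, K has dimension 2 with simplices:

  0-simplices (7): [v_0], [v_1], [v_2], [v_3], [v_4], [v_5], [v_6]
  1-simplices (7): [v_0,v_1], [v_0,v_2], [v_0,v_3], [v_0,v_4], [v_1,v_6], [v_2,v_4], [v_4,v_6]
  2-simplices (1): [v_0,v_2,v_4]

so the chain groups are C_0 ≅ Z^7, C_1 ≅ Z^7, C_2 ≅ Z^1.

The boundary map ∂_1: C_1 → C_0 sends each edge [p,q] (with p < q) to q − p. For instance
  ∂[v_0,v_3] = [v_3] − [v_0].
The 7×7 boundary matrix has rank 5 and Smith normal form diag(1,1,1,1,1).

∂_2: C_2 → C_1 sends each 2-simplex [p,q,r] to [q,r] − [p,r] + [p,q]. For instance
  ∂[v_0,v_2,v_4] = [v_2,v_4] − [v_0,v_4] + [v_0,v_2].
The 7×1 boundary matrix has rank 1 and Smith normal form diag(1).

Computing H_k = (kernel of ∂_k) / (image of ∂_{k+1}):

  H_1: rank ker ∂_1 − rank ∂_2 = (7 − 5) − 1 = 1, and the invariant factors of ∂_2 are all 1, so H_1 ≅ Z.

H_1 ≅ Z.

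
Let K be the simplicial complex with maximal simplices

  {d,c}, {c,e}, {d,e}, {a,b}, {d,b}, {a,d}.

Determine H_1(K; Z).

H_1 ≅ Z^2.

Take the total order a < b < c < d < e on the vertex set. Then K (dimension 1) consists of the simplices:

  0-simplices (5): a, b, c, d, e
  1-simplices (6): ab, ad, bd, cd, ce, de

Hence C_0 ≅ Z^5, C_1 ≅ Z^6.

The boundary map ∂_1: C_1 → C_0 is given by ∂[p,q] = [q] − [p].
This gives a 5×6 integer matrix of rank 4; reducing to Smith normal form yields diagonal entries (1,1,1,1).

From H_k ≅ ker(∂_k) / im(∂_{k+1}) we obtain:

  H_1: rank ker ∂_1 − rank ∂_2 = (6 − 4) − 0 = 2, and there is no ∂_2, so H_1 ≅ Z^2.

(K is a triangulation of a wedge of 2 circles.)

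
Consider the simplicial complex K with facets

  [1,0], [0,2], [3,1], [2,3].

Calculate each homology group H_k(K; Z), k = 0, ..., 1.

H_0 = Z,  H_1 = Z.

Take the total order 0 < 1 < 2 < 3 on the vertex set. Then K (dimension 1) consists of the simplices:

  0-simplices (4): [0], [1], [2], [3]
  1-simplices (4): [0,1], [0,2], [1,3], [2,3]

Hence C_0 ≅ Z^4, C_1 ≅ Z^4.

∂_1: C_1 → C_0 maps an edge to its endpoints' difference, ∂[p,q] = q − p. For instance
  ∂[1,3] = [3] − [1].
The 4×4 boundary matrix has rank 3 and Smith normal form diag(1,1,1).

Now H_k = ker ∂_k / im ∂_{k+1}, so:

  H_0: rank C_0 − rank ∂_1 = 4 − 3 = 1, and the invariant factors of ∂_1 are all 1, so H_0 ≅ Z.
  H_1: rank ker ∂_1 − rank ∂_2 = (4 − 3) − 0 = 1, and there is no ∂_2, so H_1 ≅ Z.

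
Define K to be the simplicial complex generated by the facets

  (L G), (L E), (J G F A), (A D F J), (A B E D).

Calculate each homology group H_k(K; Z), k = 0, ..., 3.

Order the vertices as A < B < D < E < F < G < J < L. Listing each simplex with vertices in this order, K has dimension 3 with simplices:

  0-simplices (8): A, B, D, E, F, G, J, L
  1-simplices (16): AB, AD, AE, AF, AG, AJ, BD, BE, DE, DF, DJ, EL, FG, FJ, GJ, GL
  2-simplices (11): ABD, ABE, ADE, ADF, ADJ, AFG, AFJ, AGJ, BDE, DFJ, FGJ
  3-simplices (3): ABDE, ADFJ, AFGJ

Hence C_0 ≅ Z^8, C_1 ≅ Z^16, C_2 ≅ Z^11, C_3 ≅ Z^3.

The boundary map ∂_1: C_1 → C_0 is given by ∂[p,q] = [q] − [p]. For instance
  ∂AG = G − A.
This gives a 8×16 integer matrix of rank 7; reducing to Smith normal form yields diagonal entries (1,1,1,1,1,1,1).

∂_2: C_2 → C_1 maps a triangle to the signed sum of its edges. For instance
  ∂FGJ = GJ − FJ + FG,
  ∂ABE = BE − AE + AB.
The 16×11 boundary matrix has rank 8 and Smith normal form diag(1,1,1,1,1,1,1,1).

∂_3: C_3 → C_2 sends each 3-simplex σ to the alternating sum Σ_i (−1)^i (σ with its i-th vertex removed). For instance
  ∂ADFJ = DFJ − AFJ + ADJ − ADF,
  ∂AFGJ = FGJ − AGJ + AFJ − AFG.
This gives a 11×3 integer matrix of rank 3; reducing to Smith normal form yields diagonal entries (1,1,1).

Reading off H_k = ker ∂_k / im ∂_{k+1}:

  H_0: rank C_0 − rank ∂_1 = 8 − 7 = 1, and the invariant factors of ∂_1 are all 1, so H_0 = Z.
  H_1: rank ker ∂_1 − rank ∂_2 = (16 − 7) − 8 = 1, and the invariant factors of ∂_2 are all 1, so H_1 = Z.
  H_2: rank ker ∂_2 − rank ∂_3 = (11 − 8) − 3 = 0, and the invariant factors of ∂_3 are all 1, so H_2 = 0.
  H_3: rank ker ∂_3 − rank ∂_4 = (3 − 3) − 0 = 0, and there is no ∂_4, so H_3 = 0.

H_0 = Z,  H_1 = Z,  H_2 = 0,  H_3 = 0.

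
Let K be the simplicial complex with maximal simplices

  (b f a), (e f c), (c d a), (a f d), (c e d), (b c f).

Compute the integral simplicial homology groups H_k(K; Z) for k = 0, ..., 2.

H_0 ≅ Z,  H_1 ≅ Z,  H_2 = 0.

Order the vertices as a < b < c < d < e < f. Listing each simplex with vertices in this order, K has dimension 2 with simplices:

  0-simplices (6): a, b, c, d, e, f
  1-simplices (12): ab, ac, ad, af, bc, bf, cd, ce, cf, de, df, ef
  2-simplices (6): abf, acd, adf, bcf, cde, cef

giving chain groups C_0 ≅ Z^6, C_1 ≅ Z^12, C_2 ≅ Z^6.

The boundary map ∂_1: C_1 → C_0 is given by ∂[p,q] = [q] − [p]. For instance
  ∂cf = f − c.
The resulting 6×12 matrix has rank 5, and its Smith normal form has invariant factors (1,1,1,1,1).

The boundary map ∂_2: C_2 → C_1 sends each 2-simplex [p,q,r] to [q,r] − [p,r] + [p,q]. For instance
  ∂cef = ef − cf + ce,
  ∂adf = df − af + ad.
As a 12×6 matrix over Z this has rank 6, with invariant factors (1,1,1,1,1,1).

Computing H_k = (kernel of ∂_k) / (image of ∂_{k+1}):

  H_0: rank C_0 − rank ∂_1 = 6 − 5 = 1, and the invariant factors of ∂_1 are all 1, so H_0 ≅ Z.
  H_1: rank ker ∂_1 − rank ∂_2 = (12 − 5) − 6 = 1, and the invariant factors of ∂_2 are all 1, so H_1 ≅ Z.
  H_2: rank ker ∂_2 − rank ∂_3 = (6 − 6) − 0 = 0, and there is no ∂_3, so H_2 ≅ 0.

(K is a triangulation of the cylinder S^1 x I.)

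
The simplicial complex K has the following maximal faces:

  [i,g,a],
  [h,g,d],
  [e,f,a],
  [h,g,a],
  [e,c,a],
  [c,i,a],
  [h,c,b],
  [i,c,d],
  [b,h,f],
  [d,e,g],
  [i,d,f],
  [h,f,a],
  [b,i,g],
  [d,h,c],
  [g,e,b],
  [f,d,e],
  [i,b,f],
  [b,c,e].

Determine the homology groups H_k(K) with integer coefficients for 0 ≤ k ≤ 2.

We work with the vertex ordering a < b < c < d < e < f < g < h < i. The simplices of K, each written with vertices in increasing order, are:

  0-simplices (9): a, b, c, d, e, f, g, h, i
  1-simplices (27): ac, ae, af, ag, ah, ai, bc, be, bf, bg, bh, bi, cd, ce, ch, ci, de, df, dg, dh, di, ef, eg, fh, fi, gh, gi
  2-simplices (18): ace, aci, aef, afh, agh, agi, bce, bch, beg, bfh, bfi, bgi, cdh, cdi, def, deg, dfi, dgh

giving chain groups C_0 ≅ Z^9, C_1 ≅ Z^27, C_2 ≅ Z^18.

The boundary map ∂_1: C_1 → C_0 sends each edge [p,q] (with p < q) to q − p.
The resulting 9×27 matrix has rank 8, and its Smith normal form has invariant factors (1,1,1,1,1,1,1,1).

Boundary ∂_2: C_2 → C_1 sends each 2-simplex [p,q,r] to [q,r] − [p,r] + [p,q]. For instance
  ∂aef = ef − af + ae,
  ∂bfh = fh − bh + bf.
The resulting 27×18 matrix has rank 17, and its Smith normal form has invariant factors (1,1,1,1,1,1,1,1,1,1,1,1,1,1,1,1,1).

Now H_k = ker ∂_k / im ∂_{k+1}, so:

  H_0: rank C_0 − rank ∂_1 = 9 − 8 = 1, and the invariant factors of ∂_1 are all 1, so H_0 ≅ Z.
  H_1: rank ker ∂_1 − rank ∂_2 = (27 − 8) − 17 = 2, and the invariant factors of ∂_2 are all 1, so H_1 ≅ Z^2.
  H_2: rank ker ∂_2 − rank ∂_3 = (18 − 17) − 0 = 1, and there is no ∂_3, so H_2 ≅ Z.

H_0 ≅ Z,  H_1 ≅ Z^2,  H_2 ≅ Z.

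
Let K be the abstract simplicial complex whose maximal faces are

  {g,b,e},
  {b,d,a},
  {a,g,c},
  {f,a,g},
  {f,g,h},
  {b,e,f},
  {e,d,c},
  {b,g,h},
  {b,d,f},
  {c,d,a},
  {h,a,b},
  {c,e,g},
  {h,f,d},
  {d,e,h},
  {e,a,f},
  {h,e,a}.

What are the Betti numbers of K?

b_0 = 1, b_1 = 2, b_2 = 1.

K has 8 vertices, 24 edges, 16 triangles.
rank ∂_0 = 0, rank ∂_1 = 7 ⇒ b_0 = 8 − 0 − 7 = 1; all invariant factors of ∂_1 are 1 so no torsion. So H_0 ≅ Z.
rank ∂_1 = 7, rank ∂_2 = 15 ⇒ b_1 = 24 − 7 − 15 = 2; all invariant factors of ∂_2 are 1 so no torsion. So H_1 ≅ Z^2.
rank ∂_2 = 15, rank ∂_3 = 0 ⇒ b_2 = 16 − 15 − 0 = 1. So H_2 ≅ Z.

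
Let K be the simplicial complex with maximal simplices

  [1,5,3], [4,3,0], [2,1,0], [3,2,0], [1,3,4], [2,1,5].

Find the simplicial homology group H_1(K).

H_1 ≅ Z.

Order the vertices as 0 < 1 < 2 < 3 < 4 < 5. Listing each simplex with vertices in this order, K has dimension 2 with simplices:

  0-simplices (6): [0], [1], [2], [3], [4], [5]
  1-simplices (12): [0,1], [0,2], [0,3], [0,4], [1,2], [1,3], [1,4], [1,5], [2,3], [2,5], [3,4], [3,5]
  2-simplices (6): [0,1,2], [0,2,3], [0,3,4], [1,2,5], [1,3,4], [1,3,5]

giving chain groups C_0 ≅ Z^6, C_1 ≅ Z^12, C_2 ≅ Z^6.

The boundary map ∂_1: C_1 → C_0 sends each edge [p,q] (with p < q) to q − p. For instance
  ∂[0,4] = [4] − [0].
This gives a 6×12 integer matrix of rank 5; reducing to Smith normal form yields diagonal entries (1,1,1,1,1).

Boundary ∂_2: C_2 → C_1 maps a triangle to the signed sum of its edges. For instance
  ∂[0,2,3] = [2,3] − [0,3] + [0,2],
  ∂[0,3,4] = [3,4] − [0,4] + [0,3].
The resulting 12×6 matrix has rank 6, and its Smith normal form has invariant factors (1,1,1,1,1,1).

From H_k ≅ ker(∂_k) / im(∂_{k+1}) we obtain:

  H_1: rank ker ∂_1 − rank ∂_2 = (12 − 5) − 6 = 1, and the invariant factors of ∂_2 are all 1, so H_1 = Z.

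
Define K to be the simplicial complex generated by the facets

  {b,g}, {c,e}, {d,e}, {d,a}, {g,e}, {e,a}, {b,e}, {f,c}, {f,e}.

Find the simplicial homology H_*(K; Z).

K has 7 vertices, 9 edges.
rank ∂_0 = 0, rank ∂_1 = 6 ⇒ b_0 = 7 − 0 − 6 = 1; all invariant factors of ∂_1 are 1 so no torsion. So H_0 = Z.
rank ∂_1 = 6, rank ∂_2 = 0 ⇒ b_1 = 9 − 6 − 0 = 3. So H_1 = Z^3.

H_0 = Z,  H_1 = Z^3.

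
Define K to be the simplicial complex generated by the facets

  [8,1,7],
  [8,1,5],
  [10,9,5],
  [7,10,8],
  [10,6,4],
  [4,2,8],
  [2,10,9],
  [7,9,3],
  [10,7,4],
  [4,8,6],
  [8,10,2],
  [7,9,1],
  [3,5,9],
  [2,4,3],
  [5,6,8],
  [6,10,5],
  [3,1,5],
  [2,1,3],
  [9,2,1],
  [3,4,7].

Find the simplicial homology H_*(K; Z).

We work with the vertex ordering 1 < 2 < 3 < 4 < 5 < 6 < 7 < 8 < 9 < 10. The simplices of K, each written with vertices in increasing order, are:

  0-simplices (10): [1], [2], [3], [4], [5], [6], [7], [8], [9], [10]
  1-simplices (30): (30 of them)
  2-simplices (20): (20 of them)

giving chain groups C_0 ≅ Z^10, C_1 ≅ Z^30, C_2 ≅ Z^20.

∂_1: C_1 → C_0 sends each edge [p,q] (with p < q) to q − p. For instance
  ∂[5,10] = [10] − [5].
As a 10×30 matrix over Z this has rank 9, with invariant factors (1,1,1,1,1,1,1,1,1).

The boundary map ∂_2: C_2 → C_1 maps a triangle to the signed sum of its edges. For instance
  ∂[1,5,8] = [5,8] − [1,8] + [1,5],
  ∂[2,9,10] = [9,10] − [2,10] + [2,9].
As a 30×20 matrix over Z this has rank 20, with invariant factors (1,1,1,1,1,1,1,1,1,1,1,1,1,1,1,1,1,1,1,2).

Now H_k = ker ∂_k / im ∂_{k+1}, so:

  H_0: rank C_0 − rank ∂_1 = 10 − 9 = 1, and the invariant factors of ∂_1 are all 1, so H_0 = Z.
  H_1: rank ker ∂_1 − rank ∂_2 = (30 − 9) − 20 = 1, and ∂_2 has invariant factor 2 > 1, so H_1 = Z ⊕ Z_2.
  H_2: rank ker ∂_2 − rank ∂_3 = (20 − 20) − 0 = 0, and there is no ∂_3, so H_2 = 0.

H_0 ≅ Z,  H_1 ≅ Z ⊕ Z_2,  H_2 = 0.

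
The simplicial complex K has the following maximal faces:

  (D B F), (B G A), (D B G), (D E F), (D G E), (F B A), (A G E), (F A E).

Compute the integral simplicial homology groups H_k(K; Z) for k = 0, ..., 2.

Take the total order A < B < D < E < F < G on the vertex set. Then K (dimension 2) consists of the simplices:

  0-simplices (6): A, B, D, E, F, G
  1-simplices (12): AB, AE, AF, AG, BD, BF, BG, DE, DF, DG, EF, EG
  2-simplices (8): ABF, ABG, AEF, AEG, BDF, BDG, DEF, DEG

Hence C_0 ≅ Z^6, C_1 ≅ Z^12, C_2 ≅ Z^8.

Boundary ∂_1: C_1 → C_0 sends each edge [p,q] (with p < q) to q − p.
This gives a 6×12 integer matrix of rank 5; reducing to Smith normal form yields diagonal entries (1,1,1,1,1).

Boundary ∂_2: C_2 → C_1 sends each 2-simplex [p,q,r] to [q,r] − [p,r] + [p,q]. For instance
  ∂ABF = BF − AF + AB,
  ∂BDF = DF − BF + BD.
As a 12×8 matrix over Z this has rank 7, with invariant factors (1,1,1,1,1,1,1).

Now H_k = ker ∂_k / im ∂_{k+1}, so:

  H_0: rank C_0 − rank ∂_1 = 6 − 5 = 1, and the invariant factors of ∂_1 are all 1, so H_0 ≅ Z.
  H_1: rank ker ∂_1 − rank ∂_2 = (12 − 5) − 7 = 0, and the invariant factors of ∂_2 are all 1, so H_1 ≅ 0.
  H_2: rank ker ∂_2 − rank ∂_3 = (8 − 7) − 0 = 1, and there is no ∂_3, so H_2 ≅ Z.

(K is a triangulation of the 2-sphere S^2.)

H_0 = Z,  H_1 = 0,  H_2 = Z.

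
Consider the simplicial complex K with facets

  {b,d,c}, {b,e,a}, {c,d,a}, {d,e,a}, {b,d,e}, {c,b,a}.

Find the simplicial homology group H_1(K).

K has 5 vertices, 9 edges, 6 triangles.
rank ∂_1 = 4, rank ∂_2 = 5 ⇒ b_1 = 9 − 4 − 5 = 0; all invariant factors of ∂_2 are 1 so no torsion. So H_1 ≅ 0.

H_1 = 0.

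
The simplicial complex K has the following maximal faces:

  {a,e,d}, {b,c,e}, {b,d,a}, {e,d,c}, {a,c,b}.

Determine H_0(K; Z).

H_0 = Z.

Take the total order a < b < c < d < e on the vertex set. Then K (dimension 2) consists of the simplices:

  0-simplices (5): a, b, c, d, e
  1-simplices (10): ab, ac, ad, ae, bc, bd, be, cd, ce, de
  2-simplices (5): abc, abd, ade, bce, cde

so the chain groups are C_0 ≅ Z^5, C_1 ≅ Z^10, C_2 ≅ Z^5.

∂_1: C_1 → C_0 maps an edge to its endpoints' difference, ∂[p,q] = q − p.
The resulting 5×10 matrix has rank 4, and its Smith normal form has invariant factors (1,1,1,1).

The boundary map ∂_2: C_2 → C_1 acts by ∂[p,q,r] = [q,r] − [p,r] + [p,q]. For instance
  ∂cde = de − ce + cd,
  ∂abc = bc − ac + ab.
The 10×5 boundary matrix has rank 5 and Smith normal form diag(1,1,1,1,1).

Now H_k = ker ∂_k / im ∂_{k+1}, so:

  H_0: rank C_0 − rank ∂_1 = 5 − 4 = 1, and the invariant factors of ∂_1 are all 1, so H_0 ≅ Z.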